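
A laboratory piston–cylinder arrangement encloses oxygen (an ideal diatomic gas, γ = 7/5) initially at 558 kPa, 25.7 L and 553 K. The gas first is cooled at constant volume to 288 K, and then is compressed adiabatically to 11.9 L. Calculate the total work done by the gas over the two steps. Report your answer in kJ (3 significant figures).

W_total ≈ -6.73 kJ

Step 1 (isochoric): W = 0 (constant volume).
After step 1: P = 290.6 kPa (V unchanged).
Step 2 (adiabatic): W = (P₁V₁ − P₂V₂)/(γ−1) = (7469 − 10162)/0.4 = -6734 J.
W_total = 0 − 6734 = -6734 J.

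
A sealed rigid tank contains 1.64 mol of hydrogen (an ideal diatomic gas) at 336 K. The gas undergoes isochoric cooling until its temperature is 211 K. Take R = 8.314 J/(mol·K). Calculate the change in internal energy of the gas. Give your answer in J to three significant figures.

ΔU ≈ -4260 J

Constant volume ⇒ W = 0, so Q = ΔU = nCᵥΔT with Cᵥ = 5R/2 = 20.79 J/(mol·K).
ΔU = (1.64)(20.79)(211 − 336) = -4261 J.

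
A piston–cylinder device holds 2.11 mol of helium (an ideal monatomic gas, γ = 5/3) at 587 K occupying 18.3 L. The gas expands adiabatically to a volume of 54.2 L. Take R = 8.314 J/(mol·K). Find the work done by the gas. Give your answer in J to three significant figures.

W ≈ 7960 J

Adiabatic: TV^(γ−1) = const with γ = 5/3.
T₂ = T₁ (V₁/V₂)^(γ−1) = 587 × (18.3/54.2)^0.667 = 587 × 0.4849 = 284.6 K.
W_by = nCᵥ(T₁ − T₂) = (2.11)(12.47)(587 − 284.6) = 7957 J.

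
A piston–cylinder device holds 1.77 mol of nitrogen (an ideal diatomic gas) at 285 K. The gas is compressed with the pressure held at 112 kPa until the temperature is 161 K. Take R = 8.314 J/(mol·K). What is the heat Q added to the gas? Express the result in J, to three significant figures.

Isobaric: W = nRΔT = (1.77)(8.314)(-124) = -1825 J.
ΔU = nCᵥΔT with Cᵥ = 5R/2: ΔU = (1.77)(20.79)(-124) = -4562 J.
Q = ΔU + W = -4562 − 1825 = -6387 J.

Q ≈ -6390 J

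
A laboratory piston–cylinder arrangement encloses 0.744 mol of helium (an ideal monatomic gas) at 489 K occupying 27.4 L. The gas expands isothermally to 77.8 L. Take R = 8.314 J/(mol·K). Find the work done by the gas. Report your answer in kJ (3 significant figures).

W ≈ 3.16 kJ

Isothermal: W = nRT ln(V₂/V₁).
W = (0.744)(8.314)(489) × ln(77.8/27.4)
  = 3025 × 1.044
W_by_gas = 3157 J.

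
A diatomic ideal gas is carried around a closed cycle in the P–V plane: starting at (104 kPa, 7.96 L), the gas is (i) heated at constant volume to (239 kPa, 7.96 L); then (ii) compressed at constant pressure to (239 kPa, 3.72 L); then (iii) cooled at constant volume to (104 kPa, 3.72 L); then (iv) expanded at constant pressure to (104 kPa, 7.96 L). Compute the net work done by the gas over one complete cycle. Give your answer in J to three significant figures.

Constant-volume legs do no work.
W(ii) = (239)(3.72 − 7.96) = -1013 J; W(iv) = (104)(7.96 − 3.72) = 441 J.
W_net = -1013 + 441 = -572.4 J (the counter-clockwise enclosed area).

W_net ≈ -572 J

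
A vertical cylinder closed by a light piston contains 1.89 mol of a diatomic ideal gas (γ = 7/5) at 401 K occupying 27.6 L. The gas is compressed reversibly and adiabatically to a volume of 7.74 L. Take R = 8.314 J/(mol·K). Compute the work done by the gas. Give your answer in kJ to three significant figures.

Adiabatic: TV^(γ−1) = const with γ = 7/5.
T₂ = T₁ (V₁/V₂)^(γ−1) = 401 × (27.6/7.74)^0.4 = 401 × 1.663 = 666.8 K.
W_by = nCᵥ(T₁ − T₂) = (1.89)(20.79)(401 − 666.8) = -10443 J.

W ≈ -10.4 kJ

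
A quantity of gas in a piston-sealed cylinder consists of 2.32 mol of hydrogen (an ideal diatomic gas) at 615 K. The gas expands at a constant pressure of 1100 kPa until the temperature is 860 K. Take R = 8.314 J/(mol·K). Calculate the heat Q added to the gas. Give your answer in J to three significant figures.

Isobaric: W = nRΔT = (2.32)(8.314)(245) = 4726 J.
ΔU = nCᵥΔT with Cᵥ = 5R/2: ΔU = (2.32)(20.79)(245) = 11814 J.
Q = ΔU + W = 11814 + 4726 = 16540 J.

Q ≈ 16500 J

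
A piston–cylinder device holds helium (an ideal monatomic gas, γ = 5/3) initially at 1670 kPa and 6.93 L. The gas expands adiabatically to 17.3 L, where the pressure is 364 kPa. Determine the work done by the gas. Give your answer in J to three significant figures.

Adiabatic: W = (P₁V₁ − P₂V₂)/(γ − 1) with γ = 5/3.
P₁V₁ = 11573 J, P₂V₂ = 6297 J.
W = (11573 − 6297) / 0.6667 = 7914 J.

W ≈ 7910 J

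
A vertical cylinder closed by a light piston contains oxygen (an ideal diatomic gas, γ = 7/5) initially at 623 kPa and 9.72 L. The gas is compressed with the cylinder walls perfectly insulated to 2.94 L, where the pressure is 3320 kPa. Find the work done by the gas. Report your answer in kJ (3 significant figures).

W ≈ -9.26 kJ

Adiabatic: W = (P₁V₁ − P₂V₂)/(γ − 1) with γ = 7/5.
P₁V₁ = 6056 J, P₂V₂ = 9761 J.
W = (6056 − 9761) / 0.4 = -9263 J.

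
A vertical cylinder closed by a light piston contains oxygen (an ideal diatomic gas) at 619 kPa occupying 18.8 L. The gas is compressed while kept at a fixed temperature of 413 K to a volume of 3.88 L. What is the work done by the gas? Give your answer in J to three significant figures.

Isothermal: W = nRT ln(V₂/V₁) = P₁V₁ ln(V₂/V₁).
P₁V₁ = (619 kPa)(18.8 L) = 11637 J.
W = 11637 × ln(3.88/18.8) = 11637 × -1.578
W_by_gas = -18364 J.

W ≈ -18400 J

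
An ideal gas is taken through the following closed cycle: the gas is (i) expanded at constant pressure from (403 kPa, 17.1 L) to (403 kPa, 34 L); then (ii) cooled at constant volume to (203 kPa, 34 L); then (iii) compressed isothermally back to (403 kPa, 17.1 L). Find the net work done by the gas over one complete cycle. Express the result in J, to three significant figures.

W_net ≈ 2070 J

Leg (i): W = PΔV = (403)(34 − 17.1) = 6811 J.
Leg (ii): W = 0.
Leg (iii): W = PᵢVᵢ ln(V_f/Vᵢ) = (6902) ln(17.1/34) = -4744 J.
W_net = 6811 − 4744 = 2067 J.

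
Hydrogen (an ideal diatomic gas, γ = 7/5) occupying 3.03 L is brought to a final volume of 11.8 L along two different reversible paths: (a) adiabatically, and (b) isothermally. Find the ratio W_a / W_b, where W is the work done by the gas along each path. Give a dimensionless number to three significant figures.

W_a / W_b ≈ 0.771

Path (a) adiabatic: W = P₁V₁(1 − (V₁/V₂)^(γ−1))/(γ−1) → W_a/(P₁V₁) = 1.049.
Path (b) isothermal: W = P₁V₁ ln(V₂/V₁) → W_b/(P₁V₁) = 1.36.
W_a / W_b = 1.049 / 1.36 = 0.7713.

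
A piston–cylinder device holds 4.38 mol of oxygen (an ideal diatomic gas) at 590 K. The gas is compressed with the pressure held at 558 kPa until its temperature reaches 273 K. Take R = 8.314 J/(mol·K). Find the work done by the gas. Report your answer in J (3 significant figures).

W ≈ -11500 J

Isobaric: W = P ΔV = nR ΔT.
W = (4.38)(8.314)(273 − 590) = -11544 J.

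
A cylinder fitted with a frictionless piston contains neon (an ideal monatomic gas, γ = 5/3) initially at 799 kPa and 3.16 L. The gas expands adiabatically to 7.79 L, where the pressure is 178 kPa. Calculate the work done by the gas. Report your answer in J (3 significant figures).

W ≈ 1710 J

Adiabatic: W = (P₁V₁ − P₂V₂)/(γ − 1) with γ = 5/3.
P₁V₁ = 2525 J, P₂V₂ = 1387 J.
W = (2525 − 1387) / 0.6667 = 1707 J.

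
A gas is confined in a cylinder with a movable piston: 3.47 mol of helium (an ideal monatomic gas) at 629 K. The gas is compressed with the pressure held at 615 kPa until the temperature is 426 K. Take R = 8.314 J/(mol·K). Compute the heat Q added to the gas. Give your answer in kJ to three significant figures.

Q ≈ -14.6 kJ

Isobaric: W = nRΔT = (3.47)(8.314)(-203) = -5856 J.
ΔU = nCᵥΔT with Cᵥ = 3R/2: ΔU = (3.47)(12.47)(-203) = -8785 J.
Q = ΔU + W = -8785 − 5856 = -14641 J.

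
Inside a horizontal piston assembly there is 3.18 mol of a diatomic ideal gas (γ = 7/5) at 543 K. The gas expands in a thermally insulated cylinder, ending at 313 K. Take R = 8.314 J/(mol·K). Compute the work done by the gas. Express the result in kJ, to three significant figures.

Adiabatic ⇒ Q = 0, so W_by = −ΔU = nCᵥ(T₁ − T₂).
Cᵥ = 5R/2 = 20.79 J/(mol·K).
W = (3.18)(20.79)(543 − 313) = 15202 J.

W ≈ 15.2 kJ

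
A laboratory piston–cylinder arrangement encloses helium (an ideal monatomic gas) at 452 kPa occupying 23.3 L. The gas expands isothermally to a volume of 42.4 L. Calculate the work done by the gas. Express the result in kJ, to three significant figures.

W ≈ 6.31 kJ

Isothermal: W = nRT ln(V₂/V₁) = P₁V₁ ln(V₂/V₁).
P₁V₁ = (452 kPa)(23.3 L) = 10532 J.
W = 10532 × ln(42.4/23.3) = 10532 × 0.5987
W_by_gas = 6305 J.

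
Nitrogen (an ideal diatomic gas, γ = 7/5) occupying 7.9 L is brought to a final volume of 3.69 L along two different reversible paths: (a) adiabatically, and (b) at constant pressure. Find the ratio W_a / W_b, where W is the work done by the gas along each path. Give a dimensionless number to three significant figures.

Path (a) adiabatic: W = P₁V₁(1 − (V₁/V₂)^(γ−1))/(γ−1) → W_a/(P₁V₁) = -0.8898.
Path (b) isobaric: W = P₁(V₂ − V₁) → W_b/(P₁V₁) = -0.5329.
W_a / W_b = -0.8898 / -0.5329 = 1.67.

W_a / W_b ≈ 1.67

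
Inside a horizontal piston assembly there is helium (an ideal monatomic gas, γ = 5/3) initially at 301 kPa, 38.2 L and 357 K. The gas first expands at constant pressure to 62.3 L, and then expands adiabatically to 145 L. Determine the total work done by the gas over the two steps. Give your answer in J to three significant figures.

Step 1 (isobaric): W = PΔV = (301 kPa)(62.3 − 38.2 L) = 7254 J.
After step 1: P = 301 kPa, V = 62.3 L, T = 582.2 K.
Step 2 (adiabatic): W = (P₁V₁ − P₂V₂)/(γ−1) = (18752 − 10677)/0.667 = 12112 J.
W_total = 7254 + 12112 = 19366 J.

W_total ≈ 19400 J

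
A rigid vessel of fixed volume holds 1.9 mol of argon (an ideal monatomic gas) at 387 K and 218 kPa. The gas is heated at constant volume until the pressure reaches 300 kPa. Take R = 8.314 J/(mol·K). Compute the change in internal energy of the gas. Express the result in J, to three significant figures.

Constant volume ⇒ W = 0, so Q = ΔU = nCᵥΔT with Cᵥ = 3R/2 = 12.47 J/(mol·K).
At constant V, T₂/T₁ = P₂/P₁ ⇒ ΔT = T₁(P₂/P₁ − 1) = 387·(300/218 − 1) = 145.6 K.
ΔU = (1.9)(12.47)(145.6) = 3449 J.

ΔU ≈ 3450 J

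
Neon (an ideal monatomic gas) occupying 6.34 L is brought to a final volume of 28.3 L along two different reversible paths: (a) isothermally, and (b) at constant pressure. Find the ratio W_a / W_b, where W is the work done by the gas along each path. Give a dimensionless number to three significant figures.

Path (a) isothermal: W = P₁V₁ ln(V₂/V₁) → W_a/(P₁V₁) = 1.496.
Path (b) isobaric: W = P₁(V₂ − V₁) → W_b/(P₁V₁) = 3.464.
W_a / W_b = 1.496 / 3.464 = 0.4319.

W_a / W_b ≈ 0.432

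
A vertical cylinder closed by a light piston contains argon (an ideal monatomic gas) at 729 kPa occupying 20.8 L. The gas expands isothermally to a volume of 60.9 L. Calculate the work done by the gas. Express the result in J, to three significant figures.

W ≈ 16300 J

Isothermal: W = nRT ln(V₂/V₁) = P₁V₁ ln(V₂/V₁).
P₁V₁ = (729 kPa)(20.8 L) = 15163 J.
W = 15163 × ln(60.9/20.8) = 15163 × 1.074
W_by_gas = 16290 J.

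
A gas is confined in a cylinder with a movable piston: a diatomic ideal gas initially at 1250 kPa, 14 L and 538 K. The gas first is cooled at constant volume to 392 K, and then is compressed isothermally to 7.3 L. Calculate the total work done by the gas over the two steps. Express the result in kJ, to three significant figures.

W_total ≈ -8.30 kJ

Step 1 (isochoric): W = 0 (constant volume).
After step 1: P = 910.8 kPa (V unchanged).
Step 2 (isothermal): W = P₁V₁ ln(V₂/V₁) = (12751) ln(7.3/14) = -8303 J.
W_total = 0 − 8303 = -8303 J.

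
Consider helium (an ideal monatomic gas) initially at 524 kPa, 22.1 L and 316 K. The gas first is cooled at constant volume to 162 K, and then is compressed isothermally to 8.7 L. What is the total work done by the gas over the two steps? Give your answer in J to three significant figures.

W_total ≈ -5530 J

Step 1 (isochoric): W = 0 (constant volume).
After step 1: P = 268.6 kPa (V unchanged).
Step 2 (isothermal): W = P₁V₁ ln(V₂/V₁) = (5937) ln(8.7/22.1) = -5535 J.
W_total = 0 − 5535 = -5535 J.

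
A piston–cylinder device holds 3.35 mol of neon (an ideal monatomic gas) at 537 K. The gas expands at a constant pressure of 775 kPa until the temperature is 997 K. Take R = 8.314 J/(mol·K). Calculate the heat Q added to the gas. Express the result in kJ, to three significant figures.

Isobaric: W = nRΔT = (3.35)(8.314)(460) = 12812 J.
ΔU = nCᵥΔT with Cᵥ = 3R/2: ΔU = (3.35)(12.47)(460) = 19218 J.
Q = ΔU + W = 19218 + 12812 = 32030 J.

Q ≈ 32.0 kJ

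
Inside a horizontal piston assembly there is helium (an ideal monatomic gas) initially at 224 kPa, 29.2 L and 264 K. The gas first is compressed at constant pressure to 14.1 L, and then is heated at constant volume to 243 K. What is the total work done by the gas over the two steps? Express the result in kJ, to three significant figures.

W_total ≈ -3.38 kJ

Step 1 (isobaric): W = PΔV = (224 kPa)(14.1 − 29.2 L) = -3382 J.
Step 2 (isochoric): W = 0 (constant volume).
W_total = -3382 + 0 = -3382 J.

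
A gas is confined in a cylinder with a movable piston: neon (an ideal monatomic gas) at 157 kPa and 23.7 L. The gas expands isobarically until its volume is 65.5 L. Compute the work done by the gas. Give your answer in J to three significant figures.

W ≈ 6560 J

Isobaric: W = P ΔV.
W = (157 kPa)(65.5 − 23.7 L) = (157)(41.8) = 6563 J.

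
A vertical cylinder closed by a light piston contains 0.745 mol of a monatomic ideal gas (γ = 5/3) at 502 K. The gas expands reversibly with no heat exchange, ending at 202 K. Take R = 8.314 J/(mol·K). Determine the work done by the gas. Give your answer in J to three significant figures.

W ≈ 2790 J

Adiabatic ⇒ Q = 0, so W_by = −ΔU = nCᵥ(T₁ − T₂).
Cᵥ = 3R/2 = 12.47 J/(mol·K).
W = (0.745)(12.47)(502 − 202) = 2787 J.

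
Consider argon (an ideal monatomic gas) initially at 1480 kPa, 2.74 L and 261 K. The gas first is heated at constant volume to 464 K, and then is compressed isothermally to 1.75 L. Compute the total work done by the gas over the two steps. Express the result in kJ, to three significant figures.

W_total ≈ -3.23 kJ

Step 1 (isochoric): W = 0 (constant volume).
After step 1: P = 2631 kPa (V unchanged).
Step 2 (isothermal): W = P₁V₁ ln(V₂/V₁) = (7209) ln(1.75/2.74) = -3232 J.
W_total = 0 − 3232 = -3232 J.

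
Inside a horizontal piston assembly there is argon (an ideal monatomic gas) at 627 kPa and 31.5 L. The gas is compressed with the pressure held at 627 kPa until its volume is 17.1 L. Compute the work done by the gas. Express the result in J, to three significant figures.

W ≈ -9030 J

Isobaric: W = P ΔV.
W = (627 kPa)(17.1 − 31.5 L) = (627)(-14.4) = -9029 J.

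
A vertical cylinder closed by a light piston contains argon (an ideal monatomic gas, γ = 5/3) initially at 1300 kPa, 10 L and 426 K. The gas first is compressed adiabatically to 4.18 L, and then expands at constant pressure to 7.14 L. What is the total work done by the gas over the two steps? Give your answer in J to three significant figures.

W_total ≈ 1090 J

Step 1 (adiabatic): W = (P₁V₁ − P₂V₂)/(γ−1) = (13000 − 23254)/0.667 = -15381 J.
After step 1: P = 5563 kPa, V = 4.18 L, T = 762 K.
Step 2 (isobaric): W = PΔV = (5563 kPa)(7.14 − 4.18 L) = 16467 J.
W_total = -15381 + 16467 = 1086 J.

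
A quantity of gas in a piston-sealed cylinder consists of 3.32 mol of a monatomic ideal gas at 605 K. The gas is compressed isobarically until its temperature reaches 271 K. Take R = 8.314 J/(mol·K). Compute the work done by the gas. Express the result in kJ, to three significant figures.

Isobaric: W = P ΔV = nR ΔT.
W = (3.32)(8.314)(271 − 605) = -9219 J.

W ≈ -9.22 kJ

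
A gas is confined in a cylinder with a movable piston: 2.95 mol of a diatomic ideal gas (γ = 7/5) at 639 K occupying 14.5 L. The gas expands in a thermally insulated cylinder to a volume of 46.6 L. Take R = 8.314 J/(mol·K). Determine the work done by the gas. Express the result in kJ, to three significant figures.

Adiabatic: TV^(γ−1) = const with γ = 7/5.
T₂ = T₁ (V₁/V₂)^(γ−1) = 639 × (14.5/46.6)^0.4 = 639 × 0.6269 = 400.6 K.
W_by = nCᵥ(T₁ − T₂) = (2.95)(20.79)(639 − 400.6) = 14619 J.

W ≈ 14.6 kJ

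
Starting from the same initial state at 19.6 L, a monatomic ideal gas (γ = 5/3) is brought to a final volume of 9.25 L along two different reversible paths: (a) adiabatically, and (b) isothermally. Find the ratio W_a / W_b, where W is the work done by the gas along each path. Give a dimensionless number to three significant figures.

W_a / W_b ≈ 1.30

Path (a) adiabatic: W = P₁V₁(1 − (V₁/V₂)^(γ−1))/(γ−1) → W_a/(P₁V₁) = -0.9746.
Path (b) isothermal: W = P₁V₁ ln(V₂/V₁) → W_b/(P₁V₁) = -0.7509.
W_a / W_b = -0.9746 / -0.7509 = 1.298.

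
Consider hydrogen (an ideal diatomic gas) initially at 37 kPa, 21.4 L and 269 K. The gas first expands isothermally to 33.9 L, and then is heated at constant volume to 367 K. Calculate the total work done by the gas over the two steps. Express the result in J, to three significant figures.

Step 1 (isothermal): W = P₁V₁ ln(V₂/V₁) = (791.8) ln(33.9/21.4) = 364.2 J.
Step 2 (isochoric): W = 0 (constant volume).
W_total = 364.2 + 0 = 364.2 J.

W_total ≈ 364 J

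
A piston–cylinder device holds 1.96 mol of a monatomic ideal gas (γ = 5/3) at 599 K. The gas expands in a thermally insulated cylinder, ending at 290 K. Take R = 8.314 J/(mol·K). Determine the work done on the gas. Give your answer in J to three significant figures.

Adiabatic ⇒ Q = 0, so W_by = −ΔU = nCᵥ(T₁ − T₂).
Cᵥ = 3R/2 = 12.47 J/(mol·K).
W = (1.96)(12.47)(599 − 290) = 7553 J.
Work on gas = −W_by = -7553 J.

W ≈ -7550 J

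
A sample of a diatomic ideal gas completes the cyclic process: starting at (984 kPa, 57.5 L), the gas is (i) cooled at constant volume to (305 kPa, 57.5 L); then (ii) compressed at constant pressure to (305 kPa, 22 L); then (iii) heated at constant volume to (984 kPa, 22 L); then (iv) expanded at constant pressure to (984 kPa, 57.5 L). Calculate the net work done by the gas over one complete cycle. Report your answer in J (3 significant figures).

Constant-volume legs do no work.
W(ii) = (305)(22 − 57.5) = -10828 J; W(iv) = (984)(57.5 − 22) = 34932 J.
W_net = -10828 + 34932 = 24104 J (the clockwise enclosed area).

W_net ≈ 24100 J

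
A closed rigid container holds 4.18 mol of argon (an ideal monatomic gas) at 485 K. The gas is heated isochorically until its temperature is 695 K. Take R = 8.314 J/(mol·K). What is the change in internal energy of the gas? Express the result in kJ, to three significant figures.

ΔU ≈ 10.9 kJ

Constant volume ⇒ W = 0, so Q = ΔU = nCᵥΔT with Cᵥ = 3R/2 = 12.47 J/(mol·K).
ΔU = (4.18)(12.47)(695 − 485) = 10947 J.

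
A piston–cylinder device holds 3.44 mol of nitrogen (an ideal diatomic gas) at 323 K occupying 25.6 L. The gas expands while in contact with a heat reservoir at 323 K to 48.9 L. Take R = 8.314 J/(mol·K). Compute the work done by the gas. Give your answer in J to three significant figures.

Isothermal: W = nRT ln(V₂/V₁).
W = (3.44)(8.314)(323) × ln(48.9/25.6)
  = 9238 × 0.6472
W_by_gas = 5979 J.

W ≈ 5980 J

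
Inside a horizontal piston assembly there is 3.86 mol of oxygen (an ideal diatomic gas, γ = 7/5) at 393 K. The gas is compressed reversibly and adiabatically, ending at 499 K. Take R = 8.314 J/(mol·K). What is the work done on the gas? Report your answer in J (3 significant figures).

W ≈ 8500 J

Adiabatic ⇒ Q = 0, so W_by = −ΔU = nCᵥ(T₁ − T₂).
Cᵥ = 5R/2 = 20.79 J/(mol·K).
W = (3.86)(20.79)(393 − 499) = -8504 J.
Work on gas = −W_by = 8504 J.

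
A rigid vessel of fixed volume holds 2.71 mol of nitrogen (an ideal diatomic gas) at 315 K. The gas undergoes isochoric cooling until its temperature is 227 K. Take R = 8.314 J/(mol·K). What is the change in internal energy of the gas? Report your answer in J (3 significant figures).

Constant volume ⇒ W = 0, so Q = ΔU = nCᵥΔT with Cᵥ = 5R/2 = 20.79 J/(mol·K).
ΔU = (2.71)(20.79)(227 − 315) = -4957 J.

ΔU ≈ -4960 J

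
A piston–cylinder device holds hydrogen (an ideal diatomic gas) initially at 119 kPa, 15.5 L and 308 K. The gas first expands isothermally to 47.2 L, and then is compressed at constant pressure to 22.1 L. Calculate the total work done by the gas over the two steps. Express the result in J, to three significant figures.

Step 1 (isothermal): W = P₁V₁ ln(V₂/V₁) = (1844) ln(47.2/15.5) = 2054 J.
After step 1: P = 39.08 kPa, V = 47.2 L, T = 308 K.
Step 2 (isobaric): W = PΔV = (39.08 kPa)(22.1 − 47.2 L) = -980.9 J.
W_total = 2054 − 980.9 = 1073 J.

W_total ≈ 1070 J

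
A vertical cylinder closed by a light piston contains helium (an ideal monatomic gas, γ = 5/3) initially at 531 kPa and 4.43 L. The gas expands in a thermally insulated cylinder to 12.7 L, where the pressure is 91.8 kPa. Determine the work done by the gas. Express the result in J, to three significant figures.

Adiabatic: W = (P₁V₁ − P₂V₂)/(γ − 1) with γ = 5/3.
P₁V₁ = 2352 J, P₂V₂ = 1166 J.
W = (2352 − 1166) / 0.6667 = 1780 J.

W ≈ 1780 J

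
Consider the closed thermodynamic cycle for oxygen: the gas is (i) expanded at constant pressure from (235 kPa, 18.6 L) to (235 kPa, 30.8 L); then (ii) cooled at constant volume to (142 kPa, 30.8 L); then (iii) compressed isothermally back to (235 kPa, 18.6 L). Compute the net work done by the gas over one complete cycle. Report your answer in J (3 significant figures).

Leg (i): W = PΔV = (235)(30.8 − 18.6) = 2867 J.
Leg (ii): W = 0.
Leg (iii): W = PᵢVᵢ ln(V_f/Vᵢ) = (4374) ln(18.6/30.8) = -2206 J.
W_net = 2867 − 2206 = 661.2 J.

W_net ≈ 661 J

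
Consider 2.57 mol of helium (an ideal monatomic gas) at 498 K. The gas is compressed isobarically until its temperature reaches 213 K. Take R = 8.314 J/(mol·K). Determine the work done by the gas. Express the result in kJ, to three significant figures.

Isobaric: W = P ΔV = nR ΔT.
W = (2.57)(8.314)(213 − 498) = -6090 J.

W ≈ -6.09 kJ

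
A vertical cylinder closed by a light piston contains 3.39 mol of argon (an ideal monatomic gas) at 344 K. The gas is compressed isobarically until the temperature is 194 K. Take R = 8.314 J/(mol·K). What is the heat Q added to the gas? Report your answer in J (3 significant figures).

Q ≈ -10600 J

Isobaric: W = nRΔT = (3.39)(8.314)(-150) = -4228 J.
ΔU = nCᵥΔT with Cᵥ = 3R/2: ΔU = (3.39)(12.47)(-150) = -6342 J.
Q = ΔU + W = -6342 − 4228 = -10569 J.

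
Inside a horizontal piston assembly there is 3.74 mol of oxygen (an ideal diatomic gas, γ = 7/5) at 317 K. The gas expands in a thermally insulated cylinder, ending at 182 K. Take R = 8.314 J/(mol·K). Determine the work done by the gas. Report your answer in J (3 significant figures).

W ≈ 10500 J

Adiabatic ⇒ Q = 0, so W_by = −ΔU = nCᵥ(T₁ − T₂).
Cᵥ = 5R/2 = 20.79 J/(mol·K).
W = (3.74)(20.79)(317 − 182) = 10494 J.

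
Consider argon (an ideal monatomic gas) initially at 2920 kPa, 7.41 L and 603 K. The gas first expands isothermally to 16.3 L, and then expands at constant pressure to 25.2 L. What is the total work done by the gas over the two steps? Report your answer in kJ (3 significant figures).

W_total ≈ 28.9 kJ

Step 1 (isothermal): W = P₁V₁ ln(V₂/V₁) = (21637) ln(16.3/7.41) = 17057 J.
After step 1: P = 1327 kPa, V = 16.3 L, T = 603 K.
Step 2 (isobaric): W = PΔV = (1327 kPa)(25.2 − 16.3 L) = 11814 J.
W_total = 17057 + 11814 = 28872 J.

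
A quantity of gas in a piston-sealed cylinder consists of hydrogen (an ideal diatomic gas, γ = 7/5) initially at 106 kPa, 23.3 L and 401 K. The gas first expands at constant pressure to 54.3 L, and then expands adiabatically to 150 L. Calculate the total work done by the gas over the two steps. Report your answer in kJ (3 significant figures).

W_total ≈ 8.09 kJ

Step 1 (isobaric): W = PΔV = (106 kPa)(54.3 − 23.3 L) = 3286 J.
After step 1: P = 106 kPa, V = 54.3 L, T = 934.5 K.
Step 2 (adiabatic): W = (P₁V₁ − P₂V₂)/(γ−1) = (5756 − 3833)/0.4 = 4806 J.
W_total = 3286 + 4806 = 8092 J.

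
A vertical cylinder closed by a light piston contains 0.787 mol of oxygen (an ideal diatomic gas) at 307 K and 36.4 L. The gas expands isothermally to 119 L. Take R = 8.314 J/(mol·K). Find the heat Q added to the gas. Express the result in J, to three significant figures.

Q ≈ 2380 J

Isothermal ⇒ ΔU = 0, so Q = W = nRT ln(V₂/V₁).
Q = (0.787)(8.314)(307) ln(119/36.4) = 2009 × 1.185 = 2379 J.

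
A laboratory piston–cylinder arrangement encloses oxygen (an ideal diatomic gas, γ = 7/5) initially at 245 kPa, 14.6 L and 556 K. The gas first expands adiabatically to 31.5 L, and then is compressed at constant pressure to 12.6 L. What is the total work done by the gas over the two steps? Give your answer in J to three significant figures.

W_total ≈ 790 J

Step 1 (adiabatic): W = (P₁V₁ − P₂V₂)/(γ−1) = (3577 − 2630)/0.4 = 2368 J.
After step 1: P = 83.49 kPa, V = 31.5 L, T = 408.8 K.
Step 2 (isobaric): W = PΔV = (83.49 kPa)(12.6 − 31.5 L) = -1578 J.
W_total = 2368 − 1578 = 789.9 J.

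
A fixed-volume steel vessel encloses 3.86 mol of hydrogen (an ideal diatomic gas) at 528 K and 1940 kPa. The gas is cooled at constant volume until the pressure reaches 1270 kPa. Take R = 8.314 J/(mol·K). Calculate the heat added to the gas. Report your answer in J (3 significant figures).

Constant volume ⇒ W = 0, so Q = ΔU = nCᵥΔT with Cᵥ = 5R/2 = 20.79 J/(mol·K).
At constant V, T₂/T₁ = P₂/P₁ ⇒ ΔT = T₁(P₂/P₁ − 1) = 528·(1270/1940 − 1) = -182.4 K.
ΔU = (3.86)(20.79)(-182.4) = -14630 J.

Q ≈ -14600 J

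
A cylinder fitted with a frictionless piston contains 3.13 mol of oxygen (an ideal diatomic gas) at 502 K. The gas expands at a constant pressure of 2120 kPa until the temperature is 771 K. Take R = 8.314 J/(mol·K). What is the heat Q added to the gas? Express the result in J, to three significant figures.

Q ≈ 24500 J

Isobaric: W = nRΔT = (3.13)(8.314)(269) = 7000 J.
ΔU = nCᵥΔT with Cᵥ = 5R/2: ΔU = (3.13)(20.79)(269) = 17500 J.
Q = ΔU + W = 17500 + 7000 = 24500 J.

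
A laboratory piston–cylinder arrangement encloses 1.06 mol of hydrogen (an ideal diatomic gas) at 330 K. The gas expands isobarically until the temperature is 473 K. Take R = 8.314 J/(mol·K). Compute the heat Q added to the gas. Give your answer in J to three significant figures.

Isobaric: W = nRΔT = (1.06)(8.314)(143) = 1260 J.
ΔU = nCᵥΔT with Cᵥ = 5R/2: ΔU = (1.06)(20.79)(143) = 3151 J.
Q = ΔU + W = 3151 + 1260 = 4411 J.

Q ≈ 4410 J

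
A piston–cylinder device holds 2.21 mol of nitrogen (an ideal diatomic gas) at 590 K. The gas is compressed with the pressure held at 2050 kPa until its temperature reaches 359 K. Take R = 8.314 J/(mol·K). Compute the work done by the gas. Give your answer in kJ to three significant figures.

W ≈ -4.24 kJ

Isobaric: W = P ΔV = nR ΔT.
W = (2.21)(8.314)(359 − 590) = -4244 J.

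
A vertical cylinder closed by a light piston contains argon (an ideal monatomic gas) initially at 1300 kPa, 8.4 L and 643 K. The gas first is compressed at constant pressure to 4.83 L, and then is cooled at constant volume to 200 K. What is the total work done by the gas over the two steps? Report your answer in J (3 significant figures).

Step 1 (isobaric): W = PΔV = (1300 kPa)(4.83 − 8.4 L) = -4641 J.
Step 2 (isochoric): W = 0 (constant volume).
W_total = -4641 + 0 = -4641 J.

W_total ≈ -4640 J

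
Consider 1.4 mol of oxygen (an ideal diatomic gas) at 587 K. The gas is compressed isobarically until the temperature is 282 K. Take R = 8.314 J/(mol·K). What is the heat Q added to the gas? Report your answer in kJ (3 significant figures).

Isobaric: W = nRΔT = (1.4)(8.314)(-305) = -3550 J.
ΔU = nCᵥΔT with Cᵥ = 5R/2: ΔU = (1.4)(20.79)(-305) = -8875 J.
Q = ΔU + W = -8875 − 3550 = -12425 J.

Q ≈ -12.4 kJ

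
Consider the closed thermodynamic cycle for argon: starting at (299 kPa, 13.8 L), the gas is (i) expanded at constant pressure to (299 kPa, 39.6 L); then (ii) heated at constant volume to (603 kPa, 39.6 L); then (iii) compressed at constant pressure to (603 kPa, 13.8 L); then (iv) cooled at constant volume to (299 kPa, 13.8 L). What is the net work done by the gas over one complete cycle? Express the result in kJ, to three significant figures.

Constant-volume legs do no work.
W(i) = (299)(39.6 − 13.8) = 7714 J; W(iii) = (603)(13.8 − 39.6) = -15557 J.
W_net = 7714 − 15557 = -7843 J (the counter-clockwise enclosed area).

W_net ≈ -7.84 kJ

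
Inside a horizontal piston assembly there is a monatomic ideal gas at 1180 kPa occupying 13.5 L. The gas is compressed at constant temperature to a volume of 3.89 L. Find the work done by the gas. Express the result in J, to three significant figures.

W ≈ -19800 J

Isothermal: W = nRT ln(V₂/V₁) = P₁V₁ ln(V₂/V₁).
P₁V₁ = (1180 kPa)(13.5 L) = 15930 J.
W = 15930 × ln(3.89/13.5) = 15930 × -1.244
W_by_gas = -19821 J.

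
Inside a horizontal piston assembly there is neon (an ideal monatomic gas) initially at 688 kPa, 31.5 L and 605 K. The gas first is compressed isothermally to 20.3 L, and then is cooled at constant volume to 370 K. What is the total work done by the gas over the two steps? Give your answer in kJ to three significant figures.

Step 1 (isothermal): W = P₁V₁ ln(V₂/V₁) = (21672) ln(20.3/31.5) = -9522 J.
Step 2 (isochoric): W = 0 (constant volume).
W_total = -9522 + 0 = -9522 J.

W_total ≈ -9.52 kJ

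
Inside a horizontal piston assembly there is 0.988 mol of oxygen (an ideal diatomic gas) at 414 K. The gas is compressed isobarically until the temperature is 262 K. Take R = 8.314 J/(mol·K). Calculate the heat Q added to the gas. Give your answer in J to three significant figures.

Isobaric: W = nRΔT = (0.988)(8.314)(-152) = -1249 J.
ΔU = nCᵥΔT with Cᵥ = 5R/2: ΔU = (0.988)(20.79)(-152) = -3121 J.
Q = ΔU + W = -3121 − 1249 = -4370 J.

Q ≈ -4370 J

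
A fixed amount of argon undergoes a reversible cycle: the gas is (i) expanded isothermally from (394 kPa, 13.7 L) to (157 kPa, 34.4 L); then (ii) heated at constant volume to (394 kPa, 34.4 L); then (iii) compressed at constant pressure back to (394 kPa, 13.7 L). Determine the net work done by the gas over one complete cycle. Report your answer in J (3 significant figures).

W_net ≈ -3190 J

Leg (i): W = PᵢVᵢ ln(V_f/Vᵢ) = (5398) ln(34.4/13.7) = 4970 J.
Leg (ii): W = 0.
Leg (iii): W = PΔV = (394)(13.7 − 34.4) = -8156 J.
W_net = 4970 − 8156 = -3186 J.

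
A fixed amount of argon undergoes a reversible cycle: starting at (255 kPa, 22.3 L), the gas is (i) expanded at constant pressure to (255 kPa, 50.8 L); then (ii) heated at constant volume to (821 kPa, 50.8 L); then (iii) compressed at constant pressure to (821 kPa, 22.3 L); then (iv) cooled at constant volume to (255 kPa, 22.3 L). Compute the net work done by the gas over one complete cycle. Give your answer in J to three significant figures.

Constant-volume legs do no work.
W(i) = (255)(50.8 − 22.3) = 7267 J; W(iii) = (821)(22.3 − 50.8) = -23398 J.
W_net = 7267 − 23398 = -16131 J (the counter-clockwise enclosed area).

W_net ≈ -16100 J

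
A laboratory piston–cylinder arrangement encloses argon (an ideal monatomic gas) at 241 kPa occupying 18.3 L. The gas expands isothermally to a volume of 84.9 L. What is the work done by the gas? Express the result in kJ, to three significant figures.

Isothermal: W = nRT ln(V₂/V₁) = P₁V₁ ln(V₂/V₁).
P₁V₁ = (241 kPa)(18.3 L) = 4410 J.
W = 4410 × ln(84.9/18.3) = 4410 × 1.535
W_by_gas = 6768 J.

W ≈ 6.77 kJ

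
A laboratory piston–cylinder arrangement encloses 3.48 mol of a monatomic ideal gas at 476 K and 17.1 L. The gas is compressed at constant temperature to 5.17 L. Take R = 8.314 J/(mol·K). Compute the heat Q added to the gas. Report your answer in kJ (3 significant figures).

Isothermal ⇒ ΔU = 0, so Q = W = nRT ln(V₂/V₁).
Q = (3.48)(8.314)(476) ln(5.17/17.1) = 13772 × -1.196 = -16474 J.

Q ≈ -16.5 kJ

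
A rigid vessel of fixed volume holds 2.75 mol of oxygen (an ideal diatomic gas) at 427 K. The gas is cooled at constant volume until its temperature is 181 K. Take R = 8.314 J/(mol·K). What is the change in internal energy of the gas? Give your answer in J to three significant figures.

ΔU ≈ -14100 J

Constant volume ⇒ W = 0, so Q = ΔU = nCᵥΔT with Cᵥ = 5R/2 = 20.79 J/(mol·K).
ΔU = (2.75)(20.79)(181 − 427) = -14061 J.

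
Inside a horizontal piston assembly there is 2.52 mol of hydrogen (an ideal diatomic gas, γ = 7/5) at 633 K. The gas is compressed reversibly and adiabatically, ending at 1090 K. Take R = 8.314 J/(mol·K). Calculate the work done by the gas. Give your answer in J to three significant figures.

Adiabatic ⇒ Q = 0, so W_by = −ΔU = nCᵥ(T₁ − T₂).
Cᵥ = 5R/2 = 20.79 J/(mol·K).
W = (2.52)(20.79)(633 − 1090) = -23937 J.

W ≈ -23900 J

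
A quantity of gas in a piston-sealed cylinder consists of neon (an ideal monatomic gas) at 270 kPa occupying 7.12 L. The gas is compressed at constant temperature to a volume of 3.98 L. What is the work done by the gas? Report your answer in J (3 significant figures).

W ≈ -1120 J

Isothermal: W = nRT ln(V₂/V₁) = P₁V₁ ln(V₂/V₁).
P₁V₁ = (270 kPa)(7.12 L) = 1922 J.
W = 1922 × ln(3.98/7.12) = 1922 × -0.5816
W_by_gas = -1118 J.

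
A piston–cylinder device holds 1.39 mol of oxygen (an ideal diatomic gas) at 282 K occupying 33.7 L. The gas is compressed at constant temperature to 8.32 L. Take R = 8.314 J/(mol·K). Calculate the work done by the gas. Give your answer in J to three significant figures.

Isothermal: W = nRT ln(V₂/V₁).
W = (1.39)(8.314)(282) × ln(8.32/33.7)
  = 3259 × -1.399
W_by_gas = -4559 J.

W ≈ -4560 J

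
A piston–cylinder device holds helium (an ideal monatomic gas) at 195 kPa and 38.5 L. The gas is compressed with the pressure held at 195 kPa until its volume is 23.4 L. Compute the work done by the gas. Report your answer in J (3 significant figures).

Isobaric: W = P ΔV.
W = (195 kPa)(23.4 − 38.5 L) = (195)(-15.1) = -2945 J.

W ≈ -2940 J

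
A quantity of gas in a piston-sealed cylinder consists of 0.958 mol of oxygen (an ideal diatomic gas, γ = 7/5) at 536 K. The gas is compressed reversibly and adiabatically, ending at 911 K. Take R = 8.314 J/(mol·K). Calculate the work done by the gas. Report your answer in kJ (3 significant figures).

Adiabatic ⇒ Q = 0, so W_by = −ΔU = nCᵥ(T₁ − T₂).
Cᵥ = 5R/2 = 20.79 J/(mol·K).
W = (0.958)(20.79)(536 − 911) = -7467 J.

W ≈ -7.47 kJ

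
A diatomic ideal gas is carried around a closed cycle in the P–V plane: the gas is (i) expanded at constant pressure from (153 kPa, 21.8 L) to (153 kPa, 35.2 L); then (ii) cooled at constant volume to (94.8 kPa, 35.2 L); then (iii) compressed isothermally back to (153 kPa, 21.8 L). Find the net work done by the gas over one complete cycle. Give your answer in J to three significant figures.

W_net ≈ 451 J

Leg (i): W = PΔV = (153)(35.2 − 21.8) = 2050 J.
Leg (ii): W = 0.
Leg (iii): W = PᵢVᵢ ln(V_f/Vᵢ) = (3337) ln(21.8/35.2) = -1599 J.
W_net = 2050 − 1599 = 451.3 J.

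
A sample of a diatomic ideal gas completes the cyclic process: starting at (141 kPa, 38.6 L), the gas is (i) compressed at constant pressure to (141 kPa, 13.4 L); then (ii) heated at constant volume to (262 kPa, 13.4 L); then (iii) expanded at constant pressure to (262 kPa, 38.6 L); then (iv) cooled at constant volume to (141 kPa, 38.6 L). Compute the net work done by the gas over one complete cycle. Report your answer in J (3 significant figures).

W_net ≈ 3050 J

Constant-volume legs do no work.
W(i) = (141)(13.4 − 38.6) = -3553 J; W(iii) = (262)(38.6 − 13.4) = 6602 J.
W_net = -3553 + 6602 = 3049 J (the clockwise enclosed area).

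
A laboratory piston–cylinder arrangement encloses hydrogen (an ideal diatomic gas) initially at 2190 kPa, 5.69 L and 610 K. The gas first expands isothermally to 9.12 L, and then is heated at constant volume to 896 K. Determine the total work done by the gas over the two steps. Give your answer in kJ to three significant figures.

W_total ≈ 5.88 kJ

Step 1 (isothermal): W = P₁V₁ ln(V₂/V₁) = (12461) ln(9.12/5.69) = 5879 J.
Step 2 (isochoric): W = 0 (constant volume).
W_total = 5879 + 0 = 5879 J.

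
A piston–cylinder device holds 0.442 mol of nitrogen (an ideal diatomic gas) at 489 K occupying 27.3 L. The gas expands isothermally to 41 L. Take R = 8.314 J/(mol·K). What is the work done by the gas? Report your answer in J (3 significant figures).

Isothermal: W = nRT ln(V₂/V₁).
W = (0.442)(8.314)(489) × ln(41/27.3)
  = 1797 × 0.4067
W_by_gas = 730.8 J.

W ≈ 731 J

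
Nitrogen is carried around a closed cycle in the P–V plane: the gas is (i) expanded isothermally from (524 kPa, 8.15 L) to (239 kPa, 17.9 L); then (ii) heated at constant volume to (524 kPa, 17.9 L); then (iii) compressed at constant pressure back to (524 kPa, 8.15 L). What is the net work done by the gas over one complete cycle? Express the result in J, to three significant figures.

W_net ≈ -1750 J

Leg (i): W = PᵢVᵢ ln(V_f/Vᵢ) = (4271) ln(17.9/8.15) = 3360 J.
Leg (ii): W = 0.
Leg (iii): W = PΔV = (524)(8.15 − 17.9) = -5109 J.
W_net = 3360 − 5109 = -1749 J.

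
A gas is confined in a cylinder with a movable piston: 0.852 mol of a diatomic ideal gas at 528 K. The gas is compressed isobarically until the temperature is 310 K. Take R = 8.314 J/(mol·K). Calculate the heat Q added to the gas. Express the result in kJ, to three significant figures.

Q ≈ -5.40 kJ

Isobaric: W = nRΔT = (0.852)(8.314)(-218) = -1544 J.
ΔU = nCᵥΔT with Cᵥ = 5R/2: ΔU = (0.852)(20.79)(-218) = -3861 J.
Q = ΔU + W = -3861 − 1544 = -5405 J.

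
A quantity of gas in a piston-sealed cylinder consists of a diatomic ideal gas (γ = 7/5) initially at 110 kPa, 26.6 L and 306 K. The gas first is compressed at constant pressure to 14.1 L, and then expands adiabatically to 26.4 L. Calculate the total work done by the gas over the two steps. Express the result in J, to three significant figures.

Step 1 (isobaric): W = PΔV = (110 kPa)(14.1 − 26.6 L) = -1375 J.
After step 1: P = 110 kPa, V = 14.1 L, T = 162.2 K.
Step 2 (adiabatic): W = (P₁V₁ − P₂V₂)/(γ−1) = (1551 − 1207)/0.4 = 860.3 J.
W_total = -1375 + 860.3 = -514.7 J.

W_total ≈ -515 J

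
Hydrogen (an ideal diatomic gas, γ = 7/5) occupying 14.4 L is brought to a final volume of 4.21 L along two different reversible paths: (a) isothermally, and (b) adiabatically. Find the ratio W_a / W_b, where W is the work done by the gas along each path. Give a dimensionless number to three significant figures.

Path (a) isothermal: W = P₁V₁ ln(V₂/V₁) → W_a/(P₁V₁) = -1.23.
Path (b) adiabatic: W = P₁V₁(1 − (V₁/V₂)^(γ−1))/(γ−1) → W_b/(P₁V₁) = -1.589.
W_a / W_b = -1.23 / -1.589 = 0.7741.

W_a / W_b ≈ 0.774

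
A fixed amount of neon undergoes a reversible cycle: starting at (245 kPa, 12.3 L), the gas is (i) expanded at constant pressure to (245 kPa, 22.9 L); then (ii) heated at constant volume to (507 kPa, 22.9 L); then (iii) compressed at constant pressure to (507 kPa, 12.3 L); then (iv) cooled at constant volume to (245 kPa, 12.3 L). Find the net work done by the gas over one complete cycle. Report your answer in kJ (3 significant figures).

Constant-volume legs do no work.
W(i) = (245)(22.9 − 12.3) = 2597 J; W(iii) = (507)(12.3 − 22.9) = -5374 J.
W_net = 2597 − 5374 = -2777 J (the counter-clockwise enclosed area).

W_net ≈ -2.78 kJ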